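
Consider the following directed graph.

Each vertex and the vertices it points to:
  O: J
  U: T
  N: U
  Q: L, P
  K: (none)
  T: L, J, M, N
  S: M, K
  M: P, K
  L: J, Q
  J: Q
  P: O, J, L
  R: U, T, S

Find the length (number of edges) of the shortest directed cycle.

For each vertex v, BFS finds the shortest path from v back to v.
The shortest such closed walk is L → Q → L, length 2.

2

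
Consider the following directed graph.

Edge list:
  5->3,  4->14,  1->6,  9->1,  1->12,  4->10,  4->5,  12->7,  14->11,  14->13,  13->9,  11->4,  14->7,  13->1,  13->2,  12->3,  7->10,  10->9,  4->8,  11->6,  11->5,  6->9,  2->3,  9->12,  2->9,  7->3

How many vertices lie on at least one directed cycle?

9

A vertex is on a directed cycle iff it belongs to a strongly connected component of size ≥ 2 (or has a self-loop).
The vertices on cycles are {1, 4, 6, 7, 9, 10, 11, 12, 14} — 9 in total.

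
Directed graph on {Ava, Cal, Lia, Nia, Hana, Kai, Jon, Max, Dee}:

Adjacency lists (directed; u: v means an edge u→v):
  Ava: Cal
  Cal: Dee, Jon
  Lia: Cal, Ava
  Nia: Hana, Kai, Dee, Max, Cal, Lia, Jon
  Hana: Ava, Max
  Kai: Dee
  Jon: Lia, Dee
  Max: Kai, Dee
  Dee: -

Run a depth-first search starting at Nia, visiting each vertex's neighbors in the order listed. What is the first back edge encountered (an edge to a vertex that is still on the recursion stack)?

DFS from Nia (visiting each vertex's neighbors in the order listed); mark gray on enter, black on exit:
Nia gray
  Hana gray
    Ava gray
      Cal gray
        Dee gray
        Dee black
        Jon gray
          Lia gray
            Lia→Cal: Cal is gray → back edge
First back edge: Lia → Cal.

Lia->Cal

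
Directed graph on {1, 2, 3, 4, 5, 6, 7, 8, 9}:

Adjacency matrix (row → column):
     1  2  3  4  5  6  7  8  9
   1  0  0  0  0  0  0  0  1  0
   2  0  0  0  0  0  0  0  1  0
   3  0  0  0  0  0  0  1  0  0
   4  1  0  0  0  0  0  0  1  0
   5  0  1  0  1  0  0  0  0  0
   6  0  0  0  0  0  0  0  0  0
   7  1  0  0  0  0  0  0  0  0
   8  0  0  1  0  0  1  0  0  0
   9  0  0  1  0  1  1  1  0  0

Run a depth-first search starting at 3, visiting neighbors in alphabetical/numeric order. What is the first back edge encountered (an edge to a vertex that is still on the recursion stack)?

DFS from 3 (visiting neighbors in alphabetical/numeric order); mark gray on enter, black on exit:
3 gray
  7 gray
    1 gray
      8 gray
        8→3: 3 is gray → back edge
First back edge: 8 → 3.

8->3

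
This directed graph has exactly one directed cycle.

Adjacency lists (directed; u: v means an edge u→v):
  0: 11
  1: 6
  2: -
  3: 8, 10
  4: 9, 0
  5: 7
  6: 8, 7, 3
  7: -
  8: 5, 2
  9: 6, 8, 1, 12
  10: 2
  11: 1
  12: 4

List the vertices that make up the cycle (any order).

DFS with gray/black marking from 4:
4 gray
  9 gray
    6 gray
      8 gray
        5 gray
          7 gray
          7 black
        5 black
        2 gray
        2 black
      8 black
      6→7: 7 black — skip
      3 gray
        3→8: 8 black — skip
        10 gray
          10→2: 2 black — skip
        10 black
      3 black
    6 black
    9→8: 8 black — skip
    1 gray
      1→6: 6 black — skip
    1 black
    12 gray
      12→4: 4 is gray → back edge
Back edge closes the cycle 4 → 9 → 12 → 4; its vertices are {4, 9, 12}.

4, 9, 12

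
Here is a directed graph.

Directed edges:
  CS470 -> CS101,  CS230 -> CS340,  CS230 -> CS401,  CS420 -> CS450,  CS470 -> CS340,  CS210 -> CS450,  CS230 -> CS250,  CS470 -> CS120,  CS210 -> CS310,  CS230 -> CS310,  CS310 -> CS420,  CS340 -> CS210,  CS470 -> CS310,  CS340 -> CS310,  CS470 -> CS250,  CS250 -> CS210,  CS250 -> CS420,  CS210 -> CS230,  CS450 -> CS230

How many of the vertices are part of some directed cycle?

7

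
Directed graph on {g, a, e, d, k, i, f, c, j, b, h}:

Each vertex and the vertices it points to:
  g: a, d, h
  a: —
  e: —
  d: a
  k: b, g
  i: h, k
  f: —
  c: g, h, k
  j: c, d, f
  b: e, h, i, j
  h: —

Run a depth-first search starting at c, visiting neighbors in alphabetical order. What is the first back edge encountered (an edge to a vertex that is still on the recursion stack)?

DFS from c (visiting neighbors in alphabetical order); mark gray on enter, black on exit:
c gray
  g gray
    a gray
    a black
    d gray
      d→a: a black — skip
    d black
    h gray
    h black
  g black
  c→h: h black — skip
  k gray
    b gray
      e gray
      e black
      b→h: h black — skip
      i gray
        i→h: h black — skip
        i→k: k is gray → back edge
First back edge: i → k.

i->k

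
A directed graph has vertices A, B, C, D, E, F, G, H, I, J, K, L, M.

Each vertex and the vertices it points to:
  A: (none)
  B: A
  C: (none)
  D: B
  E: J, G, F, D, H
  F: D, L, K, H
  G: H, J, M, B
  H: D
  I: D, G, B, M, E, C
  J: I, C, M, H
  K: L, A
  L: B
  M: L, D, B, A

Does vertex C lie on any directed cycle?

No

C lies on a cycle iff there is a path from C back to itself.
Exploring from C, it never reaches itself; equivalently, its strongly connected component is a singleton.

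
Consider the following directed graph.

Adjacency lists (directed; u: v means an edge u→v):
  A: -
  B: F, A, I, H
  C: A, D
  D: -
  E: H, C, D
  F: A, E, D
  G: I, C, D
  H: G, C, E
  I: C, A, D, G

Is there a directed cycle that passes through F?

No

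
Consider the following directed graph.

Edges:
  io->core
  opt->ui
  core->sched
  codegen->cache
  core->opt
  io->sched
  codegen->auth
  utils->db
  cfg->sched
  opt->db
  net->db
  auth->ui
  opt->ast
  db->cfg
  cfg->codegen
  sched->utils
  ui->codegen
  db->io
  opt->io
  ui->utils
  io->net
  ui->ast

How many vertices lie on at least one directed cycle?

11

A vertex is on a directed cycle iff it belongs to a strongly connected component of size ≥ 2 (or has a self-loop).
The vertices on cycles are {db, io, ui, cfg, net, opt, auth, core, sched, utils, codegen} — 11 in total.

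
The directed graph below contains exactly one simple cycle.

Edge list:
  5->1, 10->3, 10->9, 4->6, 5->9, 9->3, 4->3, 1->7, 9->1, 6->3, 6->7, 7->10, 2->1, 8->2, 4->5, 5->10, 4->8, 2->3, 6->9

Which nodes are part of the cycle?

DFS with gray/black marking from 7:
7 gray
  10 gray
    9 gray
      1 gray
        1→7: 7 is gray → back edge
Back edge closes the cycle 7 → 10 → 9 → 1 → 7; its vertices are {1, 7, 9, 10}.

1, 7, 9, 10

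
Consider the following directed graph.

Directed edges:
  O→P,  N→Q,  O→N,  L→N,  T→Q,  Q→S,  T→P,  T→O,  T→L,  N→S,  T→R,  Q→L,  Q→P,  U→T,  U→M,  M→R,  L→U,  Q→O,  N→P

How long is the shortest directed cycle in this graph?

3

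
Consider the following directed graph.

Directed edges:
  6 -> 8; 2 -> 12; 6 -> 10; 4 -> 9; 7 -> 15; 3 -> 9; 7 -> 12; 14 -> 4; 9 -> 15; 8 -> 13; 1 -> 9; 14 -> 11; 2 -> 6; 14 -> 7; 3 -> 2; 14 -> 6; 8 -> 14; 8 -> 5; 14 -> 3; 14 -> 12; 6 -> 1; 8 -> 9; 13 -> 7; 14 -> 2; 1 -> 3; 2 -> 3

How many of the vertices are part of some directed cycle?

A vertex is on a directed cycle iff it belongs to a strongly connected component of size ≥ 2 (or has a self-loop).
The vertices on cycles are {1, 2, 3, 6, 8, 14} — 6 in total.

6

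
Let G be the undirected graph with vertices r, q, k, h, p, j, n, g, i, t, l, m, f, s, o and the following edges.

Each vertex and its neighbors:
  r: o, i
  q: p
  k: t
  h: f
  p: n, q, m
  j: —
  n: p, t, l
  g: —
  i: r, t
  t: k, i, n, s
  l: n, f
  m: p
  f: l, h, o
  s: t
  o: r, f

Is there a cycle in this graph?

Yes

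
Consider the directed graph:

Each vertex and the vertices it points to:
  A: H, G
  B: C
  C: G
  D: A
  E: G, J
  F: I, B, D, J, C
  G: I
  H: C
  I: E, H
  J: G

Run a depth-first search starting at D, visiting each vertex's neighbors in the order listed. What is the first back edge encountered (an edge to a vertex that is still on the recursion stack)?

E->G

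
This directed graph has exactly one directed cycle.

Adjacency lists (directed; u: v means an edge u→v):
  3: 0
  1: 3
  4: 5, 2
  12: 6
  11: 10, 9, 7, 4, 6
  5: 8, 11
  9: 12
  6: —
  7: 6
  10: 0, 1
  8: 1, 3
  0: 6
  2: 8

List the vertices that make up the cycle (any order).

DFS with gray/black marking from 11:
11 gray
  10 gray
    0 gray
      6 gray
      6 black
    0 black
    1 gray
      3 gray
        3→0: 0 black — skip
      3 black
    1 black
  10 black
  9 gray
    12 gray
      12→6: 6 black — skip
    12 black
  9 black
  7 gray
    7→6: 6 black — skip
  7 black
  4 gray
    5 gray
      8 gray
        8→1: 1 black — skip
        8→3: 3 black — skip
      8 black
      5→11: 11 is gray → back edge
Back edge closes the cycle 11 → 4 → 5 → 11; its vertices are {4, 5, 11}.

4, 5, 11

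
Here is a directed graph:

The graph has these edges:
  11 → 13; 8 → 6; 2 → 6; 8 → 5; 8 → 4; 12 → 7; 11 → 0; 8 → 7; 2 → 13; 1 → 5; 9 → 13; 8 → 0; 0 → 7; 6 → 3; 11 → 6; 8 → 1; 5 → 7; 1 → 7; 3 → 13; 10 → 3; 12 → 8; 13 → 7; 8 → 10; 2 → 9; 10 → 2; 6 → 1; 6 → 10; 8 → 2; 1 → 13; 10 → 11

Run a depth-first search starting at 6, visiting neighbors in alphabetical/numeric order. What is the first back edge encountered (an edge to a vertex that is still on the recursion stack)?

2→6

DFS from 6 (visiting neighbors in alphabetical/numeric order); mark gray on enter, black on exit:
6 gray
  1 gray
    5 gray
      7 gray
      7 black
    5 black
    1→7: 7 black — skip
    13 gray
      13→7: 7 black — skip
    13 black
  1 black
  3 gray
    3→13: 13 black — skip
  3 black
  10 gray
    2 gray
      2→6: 6 is gray → back edge
First back edge: 2 → 6.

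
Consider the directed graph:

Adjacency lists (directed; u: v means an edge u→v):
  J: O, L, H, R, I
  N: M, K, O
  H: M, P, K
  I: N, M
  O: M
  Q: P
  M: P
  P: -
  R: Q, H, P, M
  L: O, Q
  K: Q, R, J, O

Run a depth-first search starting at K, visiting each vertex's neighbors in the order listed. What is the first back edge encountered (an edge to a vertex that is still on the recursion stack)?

DFS from K (visiting each vertex's neighbors in the order listed); mark gray on enter, black on exit:
K gray
  Q gray
    P gray
    P black
  Q black
  R gray
    R→Q: Q black — skip
    H gray
      M gray
        M→P: P black — skip
      M black
      H→P: P black — skip
      H→K: K is gray → back edge
First back edge: H → K.

H->K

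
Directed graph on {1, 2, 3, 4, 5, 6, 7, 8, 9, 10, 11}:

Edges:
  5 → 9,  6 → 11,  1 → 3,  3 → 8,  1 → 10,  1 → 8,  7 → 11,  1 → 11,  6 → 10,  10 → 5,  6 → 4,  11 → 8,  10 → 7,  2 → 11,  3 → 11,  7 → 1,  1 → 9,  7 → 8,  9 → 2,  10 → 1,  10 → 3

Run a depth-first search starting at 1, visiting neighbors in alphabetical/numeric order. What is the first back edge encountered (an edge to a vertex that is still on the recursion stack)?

10→1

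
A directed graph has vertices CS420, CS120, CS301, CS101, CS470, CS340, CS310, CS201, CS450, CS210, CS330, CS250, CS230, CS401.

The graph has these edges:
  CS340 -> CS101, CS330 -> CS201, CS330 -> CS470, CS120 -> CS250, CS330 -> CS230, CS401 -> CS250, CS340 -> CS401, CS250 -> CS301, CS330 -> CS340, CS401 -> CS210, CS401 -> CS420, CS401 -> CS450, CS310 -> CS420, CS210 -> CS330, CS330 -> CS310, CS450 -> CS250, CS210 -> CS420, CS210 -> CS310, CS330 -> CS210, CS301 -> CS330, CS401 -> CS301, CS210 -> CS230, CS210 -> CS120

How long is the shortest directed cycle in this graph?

2

For each vertex v, BFS finds the shortest path from v back to v.
The shortest such closed walk is CS210 → CS330 → CS210, length 2.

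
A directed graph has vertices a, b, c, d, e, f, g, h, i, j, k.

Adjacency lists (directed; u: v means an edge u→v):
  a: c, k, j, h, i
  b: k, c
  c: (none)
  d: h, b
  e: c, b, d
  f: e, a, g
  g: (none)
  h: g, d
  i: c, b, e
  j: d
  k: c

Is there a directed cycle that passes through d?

Yes

d is on a cycle iff d can reach itself via ≥1 edge.
d → h → d — yes.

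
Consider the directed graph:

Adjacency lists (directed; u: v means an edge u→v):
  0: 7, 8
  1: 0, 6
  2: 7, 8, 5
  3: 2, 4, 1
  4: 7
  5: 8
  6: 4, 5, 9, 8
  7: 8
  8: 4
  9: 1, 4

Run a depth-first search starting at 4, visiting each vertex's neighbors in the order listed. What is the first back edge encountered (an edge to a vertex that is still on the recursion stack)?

8→4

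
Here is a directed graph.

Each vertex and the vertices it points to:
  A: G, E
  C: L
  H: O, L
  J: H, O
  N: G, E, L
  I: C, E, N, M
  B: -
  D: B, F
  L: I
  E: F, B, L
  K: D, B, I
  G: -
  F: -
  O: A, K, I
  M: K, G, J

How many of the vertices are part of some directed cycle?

A vertex is on a directed cycle iff it belongs to a strongly connected component of size ≥ 2 (or has a self-loop).
The vertices on cycles are {A, C, E, H, I, J, K, L, M, N, O} — 11 in total.

11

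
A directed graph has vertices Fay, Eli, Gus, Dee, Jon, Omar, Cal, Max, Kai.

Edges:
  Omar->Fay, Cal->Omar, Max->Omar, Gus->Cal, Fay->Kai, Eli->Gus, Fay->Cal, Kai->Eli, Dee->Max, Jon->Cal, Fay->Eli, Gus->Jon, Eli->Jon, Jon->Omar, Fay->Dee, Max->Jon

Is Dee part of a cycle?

Yes

Dee is on a cycle iff Dee can reach itself via ≥1 edge.
Dee → Max → Omar → Fay → Dee — yes.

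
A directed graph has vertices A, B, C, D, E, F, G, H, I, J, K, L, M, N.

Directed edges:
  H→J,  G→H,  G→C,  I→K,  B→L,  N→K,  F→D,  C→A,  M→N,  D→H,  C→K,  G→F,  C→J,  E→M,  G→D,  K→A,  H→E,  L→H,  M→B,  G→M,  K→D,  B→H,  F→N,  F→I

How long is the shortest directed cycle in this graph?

4

For each vertex v, BFS finds the shortest path from v back to v.
The shortest such closed walk is M → B → H → E → M, length 4.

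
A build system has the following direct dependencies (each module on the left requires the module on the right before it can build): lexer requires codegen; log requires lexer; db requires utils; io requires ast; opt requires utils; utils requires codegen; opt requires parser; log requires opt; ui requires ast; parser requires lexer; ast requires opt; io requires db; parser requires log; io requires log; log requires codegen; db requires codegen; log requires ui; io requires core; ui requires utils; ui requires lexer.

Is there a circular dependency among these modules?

DFS with white/gray/black marking, starting from log:
log gray
  ui gray
    utils gray
      codegen gray
      codegen black
    utils black
    lexer gray
      lexer→codegen: codegen black — skip
    lexer black
    ast gray
      opt gray
        parser gray
          parser→log: log is gray → back edge
Back edge found, so a cycle exists: log → ui → ast → opt → parser → log.

Yes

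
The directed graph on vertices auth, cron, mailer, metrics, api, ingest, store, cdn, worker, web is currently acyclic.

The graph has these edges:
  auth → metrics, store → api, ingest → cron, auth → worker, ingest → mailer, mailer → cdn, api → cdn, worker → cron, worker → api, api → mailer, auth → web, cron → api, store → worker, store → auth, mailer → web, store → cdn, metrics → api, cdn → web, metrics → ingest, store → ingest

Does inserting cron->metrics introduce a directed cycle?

Yes

Adding cron→metrics creates a cycle iff metrics can already reach cron.
Path from metrics: metrics → ingest → cron.
So metrics → … → cron → metrics is a cycle.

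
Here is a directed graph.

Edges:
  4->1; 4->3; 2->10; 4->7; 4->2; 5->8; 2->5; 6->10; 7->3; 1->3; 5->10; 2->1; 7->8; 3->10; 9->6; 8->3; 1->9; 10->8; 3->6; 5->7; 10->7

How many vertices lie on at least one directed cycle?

5

A vertex is on a directed cycle iff it belongs to a strongly connected component of size ≥ 2 (or has a self-loop).
The vertices on cycles are {3, 6, 7, 8, 10} — 5 in total.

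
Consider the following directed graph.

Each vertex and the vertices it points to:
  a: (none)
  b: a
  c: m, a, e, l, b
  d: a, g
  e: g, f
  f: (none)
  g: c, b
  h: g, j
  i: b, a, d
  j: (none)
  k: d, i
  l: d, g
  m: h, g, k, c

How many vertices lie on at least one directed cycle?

A vertex is on a directed cycle iff it belongs to a strongly connected component of size ≥ 2 (or has a self-loop).
The vertices on cycles are {c, d, e, g, h, i, k, l, m} — 9 in total.

9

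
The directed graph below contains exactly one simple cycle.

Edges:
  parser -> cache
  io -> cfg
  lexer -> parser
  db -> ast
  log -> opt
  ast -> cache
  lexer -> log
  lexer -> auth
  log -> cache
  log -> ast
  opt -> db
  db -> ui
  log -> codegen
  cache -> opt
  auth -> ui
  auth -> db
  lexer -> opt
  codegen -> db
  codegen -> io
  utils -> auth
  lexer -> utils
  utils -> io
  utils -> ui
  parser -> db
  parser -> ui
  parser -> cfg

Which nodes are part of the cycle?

db, ast, opt, cache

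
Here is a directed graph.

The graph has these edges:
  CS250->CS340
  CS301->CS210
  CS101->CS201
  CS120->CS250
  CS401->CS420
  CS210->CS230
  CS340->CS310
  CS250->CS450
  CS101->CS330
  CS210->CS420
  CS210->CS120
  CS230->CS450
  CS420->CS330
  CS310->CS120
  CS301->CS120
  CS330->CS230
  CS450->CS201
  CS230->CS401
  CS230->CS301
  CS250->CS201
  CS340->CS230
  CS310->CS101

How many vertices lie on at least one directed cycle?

11

A vertex is on a directed cycle iff it belongs to a strongly connected component of size ≥ 2 (or has a self-loop).
The vertices on cycles are {CS101, CS120, CS210, CS230, CS250, CS301, CS310, CS330, CS340, CS401, CS420} — 11 in total.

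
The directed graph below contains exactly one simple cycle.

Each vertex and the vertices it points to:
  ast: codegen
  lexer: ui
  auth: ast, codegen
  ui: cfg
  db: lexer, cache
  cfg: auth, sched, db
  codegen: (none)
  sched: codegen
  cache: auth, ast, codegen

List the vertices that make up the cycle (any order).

db, ui, cfg, lexer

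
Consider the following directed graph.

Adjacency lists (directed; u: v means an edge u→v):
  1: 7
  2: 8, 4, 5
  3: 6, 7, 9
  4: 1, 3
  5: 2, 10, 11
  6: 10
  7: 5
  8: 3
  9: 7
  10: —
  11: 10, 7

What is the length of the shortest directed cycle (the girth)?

For each vertex v, BFS finds the shortest path from v back to v.
The shortest such closed walk is 2 → 5 → 2, length 2.

2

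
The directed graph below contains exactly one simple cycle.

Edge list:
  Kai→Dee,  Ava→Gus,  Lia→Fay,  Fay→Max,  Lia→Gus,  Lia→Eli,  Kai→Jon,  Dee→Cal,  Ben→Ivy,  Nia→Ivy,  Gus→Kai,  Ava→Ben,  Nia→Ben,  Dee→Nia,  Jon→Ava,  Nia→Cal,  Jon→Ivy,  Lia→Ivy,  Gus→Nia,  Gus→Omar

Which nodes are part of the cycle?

DFS with gray/black marking from Gus:
Gus gray
  Kai gray
    Dee gray
      Cal gray
      Cal black
      Nia gray
        Nia→Cal: Cal black — skip
        Ben gray
          Ivy gray
          Ivy black
        Ben black
        Nia→Ivy: Ivy black — skip
      Nia black
    Dee black
    Jon gray
      Ava gray
        Ava→Gus: Gus is gray → back edge
Back edge closes the cycle Gus → Kai → Jon → Ava → Gus; its vertices are {Ava, Gus, Jon, Kai}.

Ava, Gus, Jon, Kai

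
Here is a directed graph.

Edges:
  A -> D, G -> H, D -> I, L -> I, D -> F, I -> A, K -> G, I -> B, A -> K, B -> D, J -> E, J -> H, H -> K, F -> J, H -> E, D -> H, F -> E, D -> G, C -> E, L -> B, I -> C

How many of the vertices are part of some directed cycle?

7

A vertex is on a directed cycle iff it belongs to a strongly connected component of size ≥ 2 (or has a self-loop).
The vertices on cycles are {A, B, D, G, H, I, K} — 7 in total.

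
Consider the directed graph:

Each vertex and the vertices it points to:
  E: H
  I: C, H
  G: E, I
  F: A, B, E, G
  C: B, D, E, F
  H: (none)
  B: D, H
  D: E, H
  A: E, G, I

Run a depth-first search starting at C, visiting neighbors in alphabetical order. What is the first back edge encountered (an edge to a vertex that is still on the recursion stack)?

I->C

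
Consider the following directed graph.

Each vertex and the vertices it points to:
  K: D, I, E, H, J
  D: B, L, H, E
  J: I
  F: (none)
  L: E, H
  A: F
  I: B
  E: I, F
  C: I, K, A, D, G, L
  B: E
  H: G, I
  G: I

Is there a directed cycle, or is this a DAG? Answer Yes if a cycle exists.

DFS with white/gray/black marking, starting from C:
C gray
  I gray
    B gray
      E gray
        E→I: I is gray → back edge
Back edge found, so a cycle exists: I → B → E → I.

Yes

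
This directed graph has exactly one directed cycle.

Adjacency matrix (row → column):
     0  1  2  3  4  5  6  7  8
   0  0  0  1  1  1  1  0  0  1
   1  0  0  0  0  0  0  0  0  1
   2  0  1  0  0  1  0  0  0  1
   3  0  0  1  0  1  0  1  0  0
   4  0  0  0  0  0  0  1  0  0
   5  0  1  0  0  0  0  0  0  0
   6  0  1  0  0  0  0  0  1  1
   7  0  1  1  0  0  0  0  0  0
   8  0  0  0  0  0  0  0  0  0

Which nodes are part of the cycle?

DFS with gray/black marking from 4:
4 gray
  6 gray
    8 gray
    8 black
    7 gray
      2 gray
        1 gray
          1→8: 8 black — skip
        1 black
        2→4: 4 is gray → back edge
Back edge closes the cycle 4 → 6 → 7 → 2 → 4; its vertices are {2, 4, 6, 7}.

2, 4, 6, 7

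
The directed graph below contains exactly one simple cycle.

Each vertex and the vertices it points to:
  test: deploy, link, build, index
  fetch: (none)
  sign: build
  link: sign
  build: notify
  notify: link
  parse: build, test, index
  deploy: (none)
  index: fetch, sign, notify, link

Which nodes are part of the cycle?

DFS with gray/black marking from sign:
sign gray
  build gray
    notify gray
      link gray
        link→sign: sign is gray → back edge
Back edge closes the cycle sign → build → notify → link → sign; its vertices are {link, sign, build, notify}.

link, sign, build, notify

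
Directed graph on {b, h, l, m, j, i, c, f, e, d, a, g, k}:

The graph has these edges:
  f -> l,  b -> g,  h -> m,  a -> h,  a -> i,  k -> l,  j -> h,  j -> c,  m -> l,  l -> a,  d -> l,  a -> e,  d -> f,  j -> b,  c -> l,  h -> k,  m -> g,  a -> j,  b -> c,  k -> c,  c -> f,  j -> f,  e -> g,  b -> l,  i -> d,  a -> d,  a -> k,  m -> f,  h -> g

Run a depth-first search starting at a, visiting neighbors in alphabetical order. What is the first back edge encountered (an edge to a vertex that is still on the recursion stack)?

l->a

DFS from a (visiting neighbors in alphabetical order); mark gray on enter, black on exit:
a gray
  d gray
    f gray
      l gray
        l→a: a is gray → back edge
First back edge: l → a.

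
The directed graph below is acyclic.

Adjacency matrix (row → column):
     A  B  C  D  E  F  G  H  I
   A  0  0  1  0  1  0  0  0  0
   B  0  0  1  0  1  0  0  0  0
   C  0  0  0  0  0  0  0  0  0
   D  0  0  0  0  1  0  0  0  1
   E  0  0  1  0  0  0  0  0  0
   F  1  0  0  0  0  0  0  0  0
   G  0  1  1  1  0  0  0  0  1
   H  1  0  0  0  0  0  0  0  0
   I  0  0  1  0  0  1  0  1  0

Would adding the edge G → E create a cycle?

No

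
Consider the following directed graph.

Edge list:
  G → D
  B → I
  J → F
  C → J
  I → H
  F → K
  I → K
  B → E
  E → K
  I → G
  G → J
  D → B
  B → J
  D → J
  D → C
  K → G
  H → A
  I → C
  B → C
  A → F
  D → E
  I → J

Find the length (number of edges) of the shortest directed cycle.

4

For each vertex v, BFS finds the shortest path from v back to v.
The shortest such closed walk is G → D → B → I → G, length 4.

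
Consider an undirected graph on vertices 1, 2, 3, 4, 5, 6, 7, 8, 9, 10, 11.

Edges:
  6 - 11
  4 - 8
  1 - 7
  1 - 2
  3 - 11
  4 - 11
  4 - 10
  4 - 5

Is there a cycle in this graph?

No

DFS, tracking each vertex's parent; an edge to a visited non-parent vertex closes a cycle.
Start from 11:
visit 11 (parent –)
  visit 6 (parent 11)
    6–11: parent, skip
  visit 4 (parent 11)
    4–11: parent, skip
    visit 8 (parent 4)
      8–4: parent, skip
    visit 10 (parent 4)
      10–4: parent, skip
    visit 5 (parent 4)
      5–4: parent, skip
  visit 3 (parent 11)
    3–11: parent, skip
visit 1 (parent –)
  visit 2 (parent 1)
    2–1: parent, skip
  visit 7 (parent 1)
    7–1: parent, skip
visit 9 (parent –)
No non-parent visited neighbor found — the graph is a forest.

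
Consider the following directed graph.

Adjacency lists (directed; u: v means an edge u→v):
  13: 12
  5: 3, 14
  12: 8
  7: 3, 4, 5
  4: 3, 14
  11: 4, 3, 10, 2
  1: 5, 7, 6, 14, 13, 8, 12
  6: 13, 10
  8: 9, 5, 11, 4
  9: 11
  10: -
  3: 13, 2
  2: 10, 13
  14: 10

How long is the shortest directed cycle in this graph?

5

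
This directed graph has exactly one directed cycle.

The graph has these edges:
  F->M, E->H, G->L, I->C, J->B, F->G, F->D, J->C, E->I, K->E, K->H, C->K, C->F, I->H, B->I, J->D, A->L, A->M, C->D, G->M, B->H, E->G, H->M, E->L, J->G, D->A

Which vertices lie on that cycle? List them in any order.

C, E, I, K

DFS with gray/black marking from C:
C gray
  K gray
    H gray
      M gray
      M black
    H black
    E gray
      E→H: H black — skip
      L gray
      L black
      I gray
        I→C: C is gray → back edge
Back edge closes the cycle C → K → E → I → C; its vertices are {C, E, I, K}.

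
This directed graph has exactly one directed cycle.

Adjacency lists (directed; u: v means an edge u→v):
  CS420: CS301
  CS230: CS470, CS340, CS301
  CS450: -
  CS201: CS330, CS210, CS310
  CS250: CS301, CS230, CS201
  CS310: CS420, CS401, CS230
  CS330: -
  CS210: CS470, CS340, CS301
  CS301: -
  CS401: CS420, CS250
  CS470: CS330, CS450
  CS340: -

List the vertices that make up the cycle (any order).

DFS with gray/black marking from CS201:
CS201 gray
  CS330 gray
  CS330 black
  CS210 gray
    CS470 gray
      CS470→CS330: CS330 black — skip
      CS450 gray
      CS450 black
    CS470 black
    CS340 gray
    CS340 black
    CS301 gray
    CS301 black
  CS210 black
  CS310 gray
    CS420 gray
      CS420→CS301: CS301 black — skip
    CS420 black
    CS401 gray
      CS401→CS420: CS420 black — skip
      CS250 gray
        CS250→CS301: CS301 black — skip
        CS230 gray
          CS230→CS470: CS470 black — skip
          CS230→CS340: CS340 black — skip
          CS230→CS301: CS301 black — skip
        CS230 black
        CS250→CS201: CS201 is gray → back edge
Back edge closes the cycle CS201 → CS310 → CS401 → CS250 → CS201; its vertices are {CS201, CS250, CS310, CS401}.

CS201, CS250, CS310, CS401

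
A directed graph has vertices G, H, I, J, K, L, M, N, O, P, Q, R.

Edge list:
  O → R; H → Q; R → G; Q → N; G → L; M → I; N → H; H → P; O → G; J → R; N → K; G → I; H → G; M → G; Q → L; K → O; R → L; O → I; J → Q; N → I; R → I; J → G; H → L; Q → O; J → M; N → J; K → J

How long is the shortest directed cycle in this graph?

3

For each vertex v, BFS finds the shortest path from v back to v.
The shortest such closed walk is N → J → Q → N, length 3.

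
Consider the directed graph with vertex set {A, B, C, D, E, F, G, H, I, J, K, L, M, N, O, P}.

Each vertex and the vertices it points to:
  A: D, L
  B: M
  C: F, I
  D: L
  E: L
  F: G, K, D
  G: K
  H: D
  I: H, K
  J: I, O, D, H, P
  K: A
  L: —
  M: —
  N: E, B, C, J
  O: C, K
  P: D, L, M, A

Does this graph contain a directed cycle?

No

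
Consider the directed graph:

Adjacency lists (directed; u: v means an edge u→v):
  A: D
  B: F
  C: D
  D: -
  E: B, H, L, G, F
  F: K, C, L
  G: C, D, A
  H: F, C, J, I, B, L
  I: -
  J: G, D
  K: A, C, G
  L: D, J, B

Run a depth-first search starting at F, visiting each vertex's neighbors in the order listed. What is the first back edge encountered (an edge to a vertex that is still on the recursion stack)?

B→F

DFS from F (visiting each vertex's neighbors in the order listed); mark gray on enter, black on exit:
F gray
  K gray
    A gray
      D gray
      D black
    A black
    C gray
      C→D: D black — skip
    C black
    G gray
      G→C: C black — skip
      G→D: D black — skip
      G→A: A black — skip
    G black
  K black
  F→C: C black — skip
  L gray
    L→D: D black — skip
    J gray
      J→G: G black — skip
      J→D: D black — skip
    J black
    B gray
      B→F: F is gray → back edge
First back edge: B → F.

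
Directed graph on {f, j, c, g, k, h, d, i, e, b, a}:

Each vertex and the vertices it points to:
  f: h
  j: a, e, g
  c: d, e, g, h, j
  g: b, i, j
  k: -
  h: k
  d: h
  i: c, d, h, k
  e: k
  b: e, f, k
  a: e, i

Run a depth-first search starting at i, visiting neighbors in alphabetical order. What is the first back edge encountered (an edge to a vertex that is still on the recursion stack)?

DFS from i (visiting neighbors in alphabetical order); mark gray on enter, black on exit:
i gray
  c gray
    d gray
      h gray
        k gray
        k black
      h black
    d black
    e gray
      e→k: k black — skip
    e black
    g gray
      b gray
        b→e: e black — skip
        f gray
          f→h: h black — skip
        f black
        b→k: k black — skip
      b black
      g→i: i is gray → back edge
First back edge: g → i.

g→i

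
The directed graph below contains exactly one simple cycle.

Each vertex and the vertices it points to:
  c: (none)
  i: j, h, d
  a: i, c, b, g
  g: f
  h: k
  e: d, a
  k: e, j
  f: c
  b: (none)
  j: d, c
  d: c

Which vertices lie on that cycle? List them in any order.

DFS with gray/black marking from e:
e gray
  d gray
    c gray
    c black
  d black
  a gray
    i gray
      j gray
        j→d: d black — skip
        j→c: c black — skip
      j black
      h gray
        k gray
          k→e: e is gray → back edge
Back edge closes the cycle e → a → i → h → k → e; its vertices are {a, e, h, i, k}.

a, e, h, i, k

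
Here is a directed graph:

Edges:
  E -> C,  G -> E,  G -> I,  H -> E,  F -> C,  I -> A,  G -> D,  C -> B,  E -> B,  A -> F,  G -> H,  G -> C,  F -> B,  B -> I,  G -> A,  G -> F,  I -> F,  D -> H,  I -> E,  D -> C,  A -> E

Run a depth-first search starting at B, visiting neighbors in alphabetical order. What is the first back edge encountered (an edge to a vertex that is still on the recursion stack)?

E→B

DFS from B (visiting neighbors in alphabetical order); mark gray on enter, black on exit:
B gray
  I gray
    A gray
      E gray
        E→B: B is gray → back edge
First back edge: E → B.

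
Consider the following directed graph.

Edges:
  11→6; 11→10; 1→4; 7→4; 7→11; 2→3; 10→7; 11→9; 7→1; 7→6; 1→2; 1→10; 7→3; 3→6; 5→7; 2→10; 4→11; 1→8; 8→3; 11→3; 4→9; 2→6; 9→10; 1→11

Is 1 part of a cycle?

1 is on a cycle iff 1 can reach itself via ≥1 edge.
1 → 10 → 7 → 1 — yes.

Yes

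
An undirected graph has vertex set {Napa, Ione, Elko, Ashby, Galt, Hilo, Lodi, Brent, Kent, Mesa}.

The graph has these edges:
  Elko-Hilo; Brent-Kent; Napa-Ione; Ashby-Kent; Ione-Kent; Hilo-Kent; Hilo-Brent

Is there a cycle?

Yes

DFS, tracking each vertex's parent; an edge to a visited non-parent vertex closes a cycle.
Start from Napa:
visit Napa (parent –)
  visit Ione (parent Napa)
    visit Kent (parent Ione)
      visit Ashby (parent Kent)
        Ashby–Kent: parent, skip
      Kent–Ione: parent, skip
      visit Hilo (parent Kent)
        visit Brent (parent Hilo)
          Brent–Kent: Kent visited and ≠ parent → cycle
Cycle: Kent – Hilo – Brent – Kent.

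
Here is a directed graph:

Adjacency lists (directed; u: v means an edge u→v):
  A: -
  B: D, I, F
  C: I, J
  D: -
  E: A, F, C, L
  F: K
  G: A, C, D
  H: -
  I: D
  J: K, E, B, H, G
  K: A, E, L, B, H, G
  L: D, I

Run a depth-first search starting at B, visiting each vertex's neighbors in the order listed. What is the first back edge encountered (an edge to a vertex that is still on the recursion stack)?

E→F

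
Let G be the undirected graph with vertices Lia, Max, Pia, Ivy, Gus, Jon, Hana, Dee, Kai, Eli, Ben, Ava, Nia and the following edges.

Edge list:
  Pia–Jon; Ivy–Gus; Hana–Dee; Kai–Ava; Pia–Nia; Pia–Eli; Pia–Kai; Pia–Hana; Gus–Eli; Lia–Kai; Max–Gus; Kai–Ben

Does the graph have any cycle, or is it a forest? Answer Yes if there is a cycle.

No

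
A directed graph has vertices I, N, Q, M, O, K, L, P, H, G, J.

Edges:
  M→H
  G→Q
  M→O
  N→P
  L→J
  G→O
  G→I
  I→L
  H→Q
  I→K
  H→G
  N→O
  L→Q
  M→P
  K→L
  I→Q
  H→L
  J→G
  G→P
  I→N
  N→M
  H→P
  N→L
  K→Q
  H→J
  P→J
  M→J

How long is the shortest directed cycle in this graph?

For each vertex v, BFS finds the shortest path from v back to v.
The shortest such closed walk is G → P → J → G, length 3.

3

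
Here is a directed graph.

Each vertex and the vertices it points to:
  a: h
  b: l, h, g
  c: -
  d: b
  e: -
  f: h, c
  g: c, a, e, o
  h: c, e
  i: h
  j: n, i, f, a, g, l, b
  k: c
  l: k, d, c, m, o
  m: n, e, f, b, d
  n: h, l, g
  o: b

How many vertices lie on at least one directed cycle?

A vertex is on a directed cycle iff it belongs to a strongly connected component of size ≥ 2 (or has a self-loop).
The vertices on cycles are {b, d, g, l, m, n, o} — 7 in total.

7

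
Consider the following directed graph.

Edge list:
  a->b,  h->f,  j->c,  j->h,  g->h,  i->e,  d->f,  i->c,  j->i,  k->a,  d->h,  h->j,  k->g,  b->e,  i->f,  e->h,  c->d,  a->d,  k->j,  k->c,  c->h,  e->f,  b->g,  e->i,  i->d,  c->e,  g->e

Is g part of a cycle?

No

g lies on a cycle iff there is a path from g back to itself.
Exploring from g, it never reaches itself; equivalently, its strongly connected component is a singleton.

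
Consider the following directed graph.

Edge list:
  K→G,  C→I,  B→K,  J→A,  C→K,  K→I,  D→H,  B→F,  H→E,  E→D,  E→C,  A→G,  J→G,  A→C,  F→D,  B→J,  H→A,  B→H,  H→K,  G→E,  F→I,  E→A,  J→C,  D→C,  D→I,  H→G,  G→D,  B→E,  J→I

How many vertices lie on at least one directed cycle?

A vertex is on a directed cycle iff it belongs to a strongly connected component of size ≥ 2 (or has a self-loop).
The vertices on cycles are {A, C, D, E, G, H, K} — 7 in total.

7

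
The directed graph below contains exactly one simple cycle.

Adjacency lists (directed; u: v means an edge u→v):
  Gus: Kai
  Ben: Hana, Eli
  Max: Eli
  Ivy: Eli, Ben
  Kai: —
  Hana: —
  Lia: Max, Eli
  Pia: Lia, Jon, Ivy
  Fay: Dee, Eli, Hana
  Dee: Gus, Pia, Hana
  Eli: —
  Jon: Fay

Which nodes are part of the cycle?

DFS with gray/black marking from Dee:
Dee gray
  Gus gray
    Kai gray
    Kai black
  Gus black
  Pia gray
    Lia gray
      Max gray
        Eli gray
        Eli black
      Max black
      Lia→Eli: Eli black — skip
    Lia black
    Jon gray
      Fay gray
        Fay→Dee: Dee is gray → back edge
Back edge closes the cycle Dee → Pia → Jon → Fay → Dee; its vertices are {Dee, Fay, Jon, Pia}.

Dee, Fay, Jon, Pia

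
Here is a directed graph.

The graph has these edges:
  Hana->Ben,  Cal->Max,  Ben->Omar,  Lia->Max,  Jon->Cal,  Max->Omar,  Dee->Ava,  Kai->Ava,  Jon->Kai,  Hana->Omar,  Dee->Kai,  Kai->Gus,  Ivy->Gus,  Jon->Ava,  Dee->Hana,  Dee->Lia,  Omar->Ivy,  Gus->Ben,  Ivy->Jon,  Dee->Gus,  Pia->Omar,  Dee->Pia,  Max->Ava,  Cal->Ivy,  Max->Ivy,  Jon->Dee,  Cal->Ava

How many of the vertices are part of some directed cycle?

A vertex is on a directed cycle iff it belongs to a strongly connected component of size ≥ 2 (or has a self-loop).
The vertices on cycles are {Ben, Cal, Dee, Gus, Ivy, Jon, Kai, Lia, Max, Pia, Hana, Omar} — 12 in total.

12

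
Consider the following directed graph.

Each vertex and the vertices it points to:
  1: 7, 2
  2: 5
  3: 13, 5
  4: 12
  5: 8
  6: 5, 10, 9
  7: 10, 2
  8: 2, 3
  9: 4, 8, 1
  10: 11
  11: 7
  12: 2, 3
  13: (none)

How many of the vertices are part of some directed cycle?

7

A vertex is on a directed cycle iff it belongs to a strongly connected component of size ≥ 2 (or has a self-loop).
The vertices on cycles are {2, 3, 5, 7, 8, 10, 11} — 7 in total.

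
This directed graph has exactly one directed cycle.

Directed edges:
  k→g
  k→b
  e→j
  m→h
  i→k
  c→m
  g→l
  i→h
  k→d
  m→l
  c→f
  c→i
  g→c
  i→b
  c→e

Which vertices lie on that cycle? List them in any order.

c, g, i, k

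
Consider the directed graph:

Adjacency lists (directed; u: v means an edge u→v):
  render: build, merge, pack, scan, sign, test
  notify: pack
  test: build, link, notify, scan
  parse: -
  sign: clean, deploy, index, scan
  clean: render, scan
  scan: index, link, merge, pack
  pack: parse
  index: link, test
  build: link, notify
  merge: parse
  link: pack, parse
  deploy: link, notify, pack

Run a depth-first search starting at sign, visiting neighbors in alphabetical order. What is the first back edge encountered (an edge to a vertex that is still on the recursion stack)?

test→scan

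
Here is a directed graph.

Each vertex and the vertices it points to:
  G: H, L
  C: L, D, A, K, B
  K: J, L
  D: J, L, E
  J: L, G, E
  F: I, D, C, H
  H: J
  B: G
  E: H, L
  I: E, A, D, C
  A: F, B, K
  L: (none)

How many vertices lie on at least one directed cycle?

8

A vertex is on a directed cycle iff it belongs to a strongly connected component of size ≥ 2 (or has a self-loop).
The vertices on cycles are {A, C, E, F, G, H, I, J} — 8 in total.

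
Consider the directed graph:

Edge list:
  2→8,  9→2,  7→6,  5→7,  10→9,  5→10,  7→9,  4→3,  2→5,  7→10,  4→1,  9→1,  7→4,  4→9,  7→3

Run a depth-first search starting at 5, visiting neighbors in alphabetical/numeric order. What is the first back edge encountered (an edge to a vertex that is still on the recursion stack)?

2→5

DFS from 5 (visiting neighbors in alphabetical/numeric order); mark gray on enter, black on exit:
5 gray
  7 gray
    3 gray
    3 black
    4 gray
      1 gray
      1 black
      4→3: 3 black — skip
      9 gray
        9→1: 1 black — skip
        2 gray
          2→5: 5 is gray → back edge
First back edge: 2 → 5.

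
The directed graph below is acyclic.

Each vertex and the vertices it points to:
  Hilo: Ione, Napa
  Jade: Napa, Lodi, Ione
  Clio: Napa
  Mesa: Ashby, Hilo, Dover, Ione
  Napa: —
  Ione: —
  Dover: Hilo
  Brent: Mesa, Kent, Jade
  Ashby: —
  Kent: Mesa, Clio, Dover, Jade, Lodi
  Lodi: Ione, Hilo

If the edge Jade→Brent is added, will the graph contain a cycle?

Yes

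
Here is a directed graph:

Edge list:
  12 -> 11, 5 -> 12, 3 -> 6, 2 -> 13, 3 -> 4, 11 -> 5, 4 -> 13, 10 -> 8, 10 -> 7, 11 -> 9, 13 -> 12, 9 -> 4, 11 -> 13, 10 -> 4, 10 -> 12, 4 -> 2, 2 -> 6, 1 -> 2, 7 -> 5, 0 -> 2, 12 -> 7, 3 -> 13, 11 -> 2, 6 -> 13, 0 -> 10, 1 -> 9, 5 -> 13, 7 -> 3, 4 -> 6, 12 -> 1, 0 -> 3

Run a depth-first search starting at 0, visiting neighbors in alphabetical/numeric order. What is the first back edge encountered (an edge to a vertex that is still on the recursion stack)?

DFS from 0 (visiting neighbors in alphabetical/numeric order); mark gray on enter, black on exit:
0 gray
  2 gray
    6 gray
      13 gray
        12 gray
          1 gray
            1→2: 2 is gray → back edge
First back edge: 1 → 2.

1→2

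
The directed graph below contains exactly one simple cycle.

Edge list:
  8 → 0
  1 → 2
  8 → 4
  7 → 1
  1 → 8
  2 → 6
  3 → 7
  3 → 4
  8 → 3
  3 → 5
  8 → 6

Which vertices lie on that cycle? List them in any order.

DFS with gray/black marking from 8:
8 gray
  4 gray
  4 black
  0 gray
  0 black
  3 gray
    3→4: 4 black — skip
    5 gray
    5 black
    7 gray
      1 gray
        1→8: 8 is gray → back edge
Back edge closes the cycle 8 → 3 → 7 → 1 → 8; its vertices are {1, 3, 7, 8}.

1, 3, 7, 8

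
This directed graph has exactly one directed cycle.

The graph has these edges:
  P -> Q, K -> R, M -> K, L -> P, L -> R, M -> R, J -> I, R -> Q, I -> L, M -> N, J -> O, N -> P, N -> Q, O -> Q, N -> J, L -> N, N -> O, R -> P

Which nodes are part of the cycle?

I, J, L, N

DFS with gray/black marking from N:
N gray
  O gray
    Q gray
    Q black
  O black
  N→Q: Q black — skip
  J gray
    J→O: O black — skip
    I gray
      L gray
        R gray
          P gray
            P→Q: Q black — skip
          P black
          R→Q: Q black — skip
        R black
        L→N: N is gray → back edge
Back edge closes the cycle N → J → I → L → N; its vertices are {I, J, L, N}.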